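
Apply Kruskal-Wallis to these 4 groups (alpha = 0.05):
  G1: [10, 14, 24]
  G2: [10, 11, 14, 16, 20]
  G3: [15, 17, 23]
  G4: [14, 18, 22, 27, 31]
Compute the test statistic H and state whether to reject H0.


Step 1: Combine all N = 16 observations and assign midranks.
sorted (value, group, rank): (10,G1,1.5), (10,G2,1.5), (11,G2,3), (14,G1,5), (14,G2,5), (14,G4,5), (15,G3,7), (16,G2,8), (17,G3,9), (18,G4,10), (20,G2,11), (22,G4,12), (23,G3,13), (24,G1,14), (27,G4,15), (31,G4,16)
Step 2: Sum ranks within each group.
R_1 = 20.5 (n_1 = 3)
R_2 = 28.5 (n_2 = 5)
R_3 = 29 (n_3 = 3)
R_4 = 58 (n_4 = 5)
Step 3: H = 12/(N(N+1)) * sum(R_i^2/n_i) - 3(N+1)
     = 12/(16*17) * (20.5^2/3 + 28.5^2/5 + 29^2/3 + 58^2/5) - 3*17
     = 0.044118 * 1255.67 - 51
     = 4.397059.
Step 4: Ties present; correction factor C = 1 - 30/(16^3 - 16) = 0.992647. Corrected H = 4.397059 / 0.992647 = 4.429630.
Step 5: Under H0, H ~ chi^2(3); p-value = 0.218654.
Step 6: alpha = 0.05. fail to reject H0.

H = 4.4296, df = 3, p = 0.218654, fail to reject H0.


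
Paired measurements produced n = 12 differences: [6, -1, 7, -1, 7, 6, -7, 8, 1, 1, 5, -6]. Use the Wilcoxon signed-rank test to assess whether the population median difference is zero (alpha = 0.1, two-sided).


Step 1: Drop any zero differences (none here) and take |d_i|.
|d| = [6, 1, 7, 1, 7, 6, 7, 8, 1, 1, 5, 6]
Step 2: Midrank |d_i| (ties get averaged ranks).
ranks: |6|->7, |1|->2.5, |7|->10, |1|->2.5, |7|->10, |6|->7, |7|->10, |8|->12, |1|->2.5, |1|->2.5, |5|->5, |6|->7
Step 3: Attach original signs; sum ranks with positive sign and with negative sign.
W+ = 7 + 10 + 10 + 7 + 12 + 2.5 + 2.5 + 5 = 56
W- = 2.5 + 2.5 + 10 + 7 = 22
(Check: W+ + W- = 78 should equal n(n+1)/2 = 78.)
Step 4: Test statistic W = min(W+, W-) = 22.
Step 5: Ties in |d|, so use the tie-corrected normal approximation.
        E[W] = n(n+1)/4 = 12*13/4 = 39.
        Tie groups: |d|=1 (t=4), |d|=6 (t=3), |d|=7 (t=3); sum(t^3 - t) = 108.
        Var[W] = n(n+1)(2n+1)/24 - sum(t^3-t)/48 = 3900/24 - 108/48 = 160.25.
        z = (W - E[W]) / sqrt(Var[W]) = (22 - 39) / 12.6590 = -1.3429.
        Two-sided p = 2*Phi(z) = 0.179298.
Step 6: alpha = 0.1. fail to reject H0.

W+ = 56, W- = 22, W = min = 22, p = 0.179298, fail to reject H0.


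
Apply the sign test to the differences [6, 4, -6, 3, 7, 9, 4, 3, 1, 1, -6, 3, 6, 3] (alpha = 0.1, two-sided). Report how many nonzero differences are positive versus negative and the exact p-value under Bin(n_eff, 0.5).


Step 1: Discard zero differences. Original n = 14; n_eff = number of nonzero differences = 14.
Nonzero differences (with sign): +6, +4, -6, +3, +7, +9, +4, +3, +1, +1, -6, +3, +6, +3
Step 2: Count signs: positive = 12, negative = 2.
Step 3: Under H0: P(positive) = 0.5, so the number of positives S ~ Bin(14, 0.5).
Step 4: Two-sided exact p-value = sum of Bin(14,0.5) probabilities at or below the observed probability = 0.012939.
Step 5: alpha = 0.1. reject H0.

n_eff = 14, pos = 12, neg = 2, p = 0.012939, reject H0.


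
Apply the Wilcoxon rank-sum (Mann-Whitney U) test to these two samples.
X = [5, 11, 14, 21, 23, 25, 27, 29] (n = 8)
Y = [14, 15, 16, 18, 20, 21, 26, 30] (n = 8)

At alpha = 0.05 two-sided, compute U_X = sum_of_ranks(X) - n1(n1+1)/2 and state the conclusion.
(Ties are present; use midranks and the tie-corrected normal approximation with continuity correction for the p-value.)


Step 1: Combine and sort all 16 observations; assign midranks.
sorted (value, group): (5,X), (11,X), (14,X), (14,Y), (15,Y), (16,Y), (18,Y), (20,Y), (21,X), (21,Y), (23,X), (25,X), (26,Y), (27,X), (29,X), (30,Y)
ranks: 5->1, 11->2, 14->3.5, 14->3.5, 15->5, 16->6, 18->7, 20->8, 21->9.5, 21->9.5, 23->11, 25->12, 26->13, 27->14, 29->15, 30->16
Step 2: Rank sum for X: R1 = 1 + 2 + 3.5 + 9.5 + 11 + 12 + 14 + 15 = 68.
Step 3: U_X = R1 - n1(n1+1)/2 = 68 - 8*9/2 = 68 - 36 = 32.
       U_Y = n1*n2 - U_X = 64 - 32 = 32.
Step 4: Ties are present, so use the tie-corrected normal approximation (with continuity correction) for the p-value.
Step 5: p-value = 1.000000; compare to alpha = 0.05. fail to reject H0.

U_X = 32, p = 1.000000, fail to reject H0 at alpha = 0.05.


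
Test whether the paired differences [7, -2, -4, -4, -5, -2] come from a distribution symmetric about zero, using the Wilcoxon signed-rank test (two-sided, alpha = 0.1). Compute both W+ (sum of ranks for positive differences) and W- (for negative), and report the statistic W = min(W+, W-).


Step 1: Drop any zero differences (none here) and take |d_i|.
|d| = [7, 2, 4, 4, 5, 2]
Step 2: Midrank |d_i| (ties get averaged ranks).
ranks: |7|->6, |2|->1.5, |4|->3.5, |4|->3.5, |5|->5, |2|->1.5
Step 3: Attach original signs; sum ranks with positive sign and with negative sign.
W+ = 6 = 6
W- = 1.5 + 3.5 + 3.5 + 5 + 1.5 = 15
(Check: W+ + W- = 21 should equal n(n+1)/2 = 21.)
Step 4: Test statistic W = min(W+, W-) = 6.
Step 5: Ties in |d|, so use the tie-corrected normal approximation.
        E[W] = n(n+1)/4 = 6*7/4 = 10.5.
        Tie groups: |d|=2 (t=2), |d|=4 (t=2); sum(t^3 - t) = 12.
        Var[W] = n(n+1)(2n+1)/24 - sum(t^3-t)/48 = 546/24 - 12/48 = 22.5.
        z = (W - E[W]) / sqrt(Var[W]) = (6 - 10.5) / 4.7434 = -0.9487.
        Two-sided p = 2*Phi(z) = 0.342782.
Step 6: alpha = 0.1. fail to reject H0.

W+ = 6, W- = 15, W = min = 6, p = 0.342782, fail to reject H0.


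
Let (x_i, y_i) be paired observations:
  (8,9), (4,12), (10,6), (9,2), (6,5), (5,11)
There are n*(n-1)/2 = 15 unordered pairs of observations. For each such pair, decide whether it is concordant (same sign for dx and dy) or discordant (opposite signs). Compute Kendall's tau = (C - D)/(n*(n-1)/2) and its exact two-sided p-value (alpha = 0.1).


Step 1: Enumerate the 15 unordered pairs (i,j) with i<j and classify each by sign(x_j-x_i) * sign(y_j-y_i).
  (1,2):dx=-4,dy=+3->D; (1,3):dx=+2,dy=-3->D; (1,4):dx=+1,dy=-7->D; (1,5):dx=-2,dy=-4->C
  (1,6):dx=-3,dy=+2->D; (2,3):dx=+6,dy=-6->D; (2,4):dx=+5,dy=-10->D; (2,5):dx=+2,dy=-7->D
  (2,6):dx=+1,dy=-1->D; (3,4):dx=-1,dy=-4->C; (3,5):dx=-4,dy=-1->C; (3,6):dx=-5,dy=+5->D
  (4,5):dx=-3,dy=+3->D; (4,6):dx=-4,dy=+9->D; (5,6):dx=-1,dy=+6->D
Step 2: C = 3, D = 12, total pairs = 15.
Step 3: tau = (C - D)/(n(n-1)/2) = (3 - 12)/15 = -0.600000.
Step 4: Exact two-sided p-value (enumerate n! = 720 permutations of y under H0): p = 0.136111.
Step 5: alpha = 0.1. fail to reject H0.

tau_b = -0.6000 (C=3, D=12), p = 0.136111, fail to reject H0.


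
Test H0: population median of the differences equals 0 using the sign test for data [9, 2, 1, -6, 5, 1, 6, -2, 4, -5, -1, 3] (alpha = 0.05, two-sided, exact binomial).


Step 1: Discard zero differences. Original n = 12; n_eff = number of nonzero differences = 12.
Nonzero differences (with sign): +9, +2, +1, -6, +5, +1, +6, -2, +4, -5, -1, +3
Step 2: Count signs: positive = 8, negative = 4.
Step 3: Under H0: P(positive) = 0.5, so the number of positives S ~ Bin(12, 0.5).
Step 4: Two-sided exact p-value = sum of Bin(12,0.5) probabilities at or below the observed probability = 0.387695.
Step 5: alpha = 0.05. fail to reject H0.

n_eff = 12, pos = 8, neg = 4, p = 0.387695, fail to reject H0.


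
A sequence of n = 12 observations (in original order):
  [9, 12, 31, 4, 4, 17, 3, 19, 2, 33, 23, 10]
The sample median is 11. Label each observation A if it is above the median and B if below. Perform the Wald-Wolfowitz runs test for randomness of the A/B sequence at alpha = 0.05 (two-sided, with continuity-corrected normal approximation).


Step 1: Compute median = 11; label A = above, B = below.
Labels in order: BAABBABABAAB  (n_A = 6, n_B = 6)
Step 2: Count runs R = 9.
Step 3: Under H0 (random ordering), E[R] = 2*n_A*n_B/(n_A+n_B) + 1 = 2*6*6/12 + 1 = 7.0000.
        Var[R] = 2*n_A*n_B*(2*n_A*n_B - n_A - n_B) / ((n_A+n_B)^2 * (n_A+n_B-1)) = 4320/1584 = 2.7273.
        SD[R] = 1.6514.
Step 4: Continuity-corrected z = (R - 0.5 - E[R]) / SD[R] = (9 - 0.5 - 7.0000) / 1.6514 = 0.9083.
Step 5: Two-sided p-value via normal approximation = 2*(1 - Phi(|z|)) = 0.363722.
Step 6: alpha = 0.05. fail to reject H0.

R = 9, z = 0.9083, p = 0.363722, fail to reject H0.


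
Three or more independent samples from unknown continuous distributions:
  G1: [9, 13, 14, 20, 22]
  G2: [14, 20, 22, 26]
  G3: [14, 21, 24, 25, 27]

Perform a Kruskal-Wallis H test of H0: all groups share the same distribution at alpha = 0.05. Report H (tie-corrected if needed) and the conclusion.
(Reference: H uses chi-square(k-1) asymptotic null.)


Step 1: Combine all N = 14 observations and assign midranks.
sorted (value, group, rank): (9,G1,1), (13,G1,2), (14,G1,4), (14,G2,4), (14,G3,4), (20,G1,6.5), (20,G2,6.5), (21,G3,8), (22,G1,9.5), (22,G2,9.5), (24,G3,11), (25,G3,12), (26,G2,13), (27,G3,14)
Step 2: Sum ranks within each group.
R_1 = 23 (n_1 = 5)
R_2 = 33 (n_2 = 4)
R_3 = 49 (n_3 = 5)
Step 3: H = 12/(N(N+1)) * sum(R_i^2/n_i) - 3(N+1)
     = 12/(14*15) * (23^2/5 + 33^2/4 + 49^2/5) - 3*15
     = 0.057143 * 858.25 - 45
     = 4.042857.
Step 4: Ties present; correction factor C = 1 - 36/(14^3 - 14) = 0.986813. Corrected H = 4.042857 / 0.986813 = 4.096882.
Step 5: Under H0, H ~ chi^2(2); p-value = 0.128936.
Step 6: alpha = 0.05. fail to reject H0.

H = 4.0969, df = 2, p = 0.128936, fail to reject H0.


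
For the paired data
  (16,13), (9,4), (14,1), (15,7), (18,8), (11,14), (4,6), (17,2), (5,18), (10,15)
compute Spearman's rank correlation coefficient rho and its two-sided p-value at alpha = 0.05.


Step 1: Rank x and y separately (midranks; no ties here).
rank(x): 16->8, 9->3, 14->6, 15->7, 18->10, 11->5, 4->1, 17->9, 5->2, 10->4
rank(y): 13->7, 4->3, 1->1, 7->5, 8->6, 14->8, 6->4, 2->2, 18->10, 15->9
Step 2: d_i = R_x(i) - R_y(i); compute d_i^2.
  (8-7)^2=1, (3-3)^2=0, (6-1)^2=25, (7-5)^2=4, (10-6)^2=16, (5-8)^2=9, (1-4)^2=9, (9-2)^2=49, (2-10)^2=64, (4-9)^2=25
sum(d^2) = 202.
Step 3: rho = 1 - 6*202 / (10*(10^2 - 1)) = 1 - 1212/990 = -0.224242.
Step 4: Under H0, t = rho * sqrt((n-2)/(1-rho^2)) = -0.6508 ~ t(8).
Step 5: Two-sided p-value from the t-distribution with 8 df = 0.533401.
Step 6: alpha = 0.05. fail to reject H0.

rho = -0.2242, p = 0.533401, fail to reject H0 at alpha = 0.05.


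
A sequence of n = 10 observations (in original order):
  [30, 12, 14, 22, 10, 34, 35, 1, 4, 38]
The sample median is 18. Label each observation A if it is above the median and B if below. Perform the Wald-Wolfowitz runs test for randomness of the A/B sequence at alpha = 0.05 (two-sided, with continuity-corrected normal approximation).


Step 1: Compute median = 18; label A = above, B = below.
Labels in order: ABBABAABBA  (n_A = 5, n_B = 5)
Step 2: Count runs R = 7.
Step 3: Under H0 (random ordering), E[R] = 2*n_A*n_B/(n_A+n_B) + 1 = 2*5*5/10 + 1 = 6.0000.
        Var[R] = 2*n_A*n_B*(2*n_A*n_B - n_A - n_B) / ((n_A+n_B)^2 * (n_A+n_B-1)) = 2000/900 = 2.2222.
        SD[R] = 1.4907.
Step 4: Continuity-corrected z = (R - 0.5 - E[R]) / SD[R] = (7 - 0.5 - 6.0000) / 1.4907 = 0.3354.
Step 5: Two-sided p-value via normal approximation = 2*(1 - Phi(|z|)) = 0.737316.
Step 6: alpha = 0.05. fail to reject H0.

R = 7, z = 0.3354, p = 0.737316, fail to reject H0.


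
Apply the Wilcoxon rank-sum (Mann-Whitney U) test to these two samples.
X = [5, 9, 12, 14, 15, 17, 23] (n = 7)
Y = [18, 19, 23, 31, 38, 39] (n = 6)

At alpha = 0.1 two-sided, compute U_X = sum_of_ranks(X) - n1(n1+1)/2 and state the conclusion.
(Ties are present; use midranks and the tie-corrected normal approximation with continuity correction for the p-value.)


Step 1: Combine and sort all 13 observations; assign midranks.
sorted (value, group): (5,X), (9,X), (12,X), (14,X), (15,X), (17,X), (18,Y), (19,Y), (23,X), (23,Y), (31,Y), (38,Y), (39,Y)
ranks: 5->1, 9->2, 12->3, 14->4, 15->5, 17->6, 18->7, 19->8, 23->9.5, 23->9.5, 31->11, 38->12, 39->13
Step 2: Rank sum for X: R1 = 1 + 2 + 3 + 4 + 5 + 6 + 9.5 = 30.5.
Step 3: U_X = R1 - n1(n1+1)/2 = 30.5 - 7*8/2 = 30.5 - 28 = 2.5.
       U_Y = n1*n2 - U_X = 42 - 2.5 = 39.5.
Step 4: Ties are present, so use the tie-corrected normal approximation (with continuity correction) for the p-value.
Step 5: p-value = 0.010025; compare to alpha = 0.1. reject H0.

U_X = 2.5, p = 0.010025, reject H0 at alpha = 0.1.


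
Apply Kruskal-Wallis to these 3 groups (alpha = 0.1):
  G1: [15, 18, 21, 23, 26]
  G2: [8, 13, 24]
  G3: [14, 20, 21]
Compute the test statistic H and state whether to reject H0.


Step 1: Combine all N = 11 observations and assign midranks.
sorted (value, group, rank): (8,G2,1), (13,G2,2), (14,G3,3), (15,G1,4), (18,G1,5), (20,G3,6), (21,G1,7.5), (21,G3,7.5), (23,G1,9), (24,G2,10), (26,G1,11)
Step 2: Sum ranks within each group.
R_1 = 36.5 (n_1 = 5)
R_2 = 13 (n_2 = 3)
R_3 = 16.5 (n_3 = 3)
Step 3: H = 12/(N(N+1)) * sum(R_i^2/n_i) - 3(N+1)
     = 12/(11*12) * (36.5^2/5 + 13^2/3 + 16.5^2/3) - 3*12
     = 0.090909 * 413.533 - 36
     = 1.593939.
Step 4: Ties present; correction factor C = 1 - 6/(11^3 - 11) = 0.995455. Corrected H = 1.593939 / 0.995455 = 1.601218.
Step 5: Under H0, H ~ chi^2(2); p-value = 0.449055.
Step 6: alpha = 0.1. fail to reject H0.

H = 1.6012, df = 2, p = 0.449055, fail to reject H0.


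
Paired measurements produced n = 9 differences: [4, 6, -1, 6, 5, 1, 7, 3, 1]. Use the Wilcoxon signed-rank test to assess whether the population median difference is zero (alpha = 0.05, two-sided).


Step 1: Drop any zero differences (none here) and take |d_i|.
|d| = [4, 6, 1, 6, 5, 1, 7, 3, 1]
Step 2: Midrank |d_i| (ties get averaged ranks).
ranks: |4|->5, |6|->7.5, |1|->2, |6|->7.5, |5|->6, |1|->2, |7|->9, |3|->4, |1|->2
Step 3: Attach original signs; sum ranks with positive sign and with negative sign.
W+ = 5 + 7.5 + 7.5 + 6 + 2 + 9 + 4 + 2 = 43
W- = 2 = 2
(Check: W+ + W- = 45 should equal n(n+1)/2 = 45.)
Step 4: Test statistic W = min(W+, W-) = 2.
Step 5: Ties in |d|, so use the tie-corrected normal approximation.
        E[W] = n(n+1)/4 = 9*10/4 = 22.5.
        Tie groups: |d|=1 (t=3), |d|=6 (t=2); sum(t^3 - t) = 30.
        Var[W] = n(n+1)(2n+1)/24 - sum(t^3-t)/48 = 1710/24 - 30/48 = 70.625.
        z = (W - E[W]) / sqrt(Var[W]) = (2 - 22.5) / 8.4039 = -2.4394.
        Two-sided p = 2*Phi(z) = 0.014714.
Step 6: alpha = 0.05. reject H0.

W+ = 43, W- = 2, W = min = 2, p = 0.014714, reject H0.


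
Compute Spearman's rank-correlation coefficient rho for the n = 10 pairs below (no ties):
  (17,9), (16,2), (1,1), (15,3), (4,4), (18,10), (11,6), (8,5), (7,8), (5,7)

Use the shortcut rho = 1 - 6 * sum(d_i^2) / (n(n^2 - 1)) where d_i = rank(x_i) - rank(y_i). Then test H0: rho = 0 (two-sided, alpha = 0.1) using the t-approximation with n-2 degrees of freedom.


Step 1: Rank x and y separately (midranks; no ties here).
rank(x): 17->9, 16->8, 1->1, 15->7, 4->2, 18->10, 11->6, 8->5, 7->4, 5->3
rank(y): 9->9, 2->2, 1->1, 3->3, 4->4, 10->10, 6->6, 5->5, 8->8, 7->7
Step 2: d_i = R_x(i) - R_y(i); compute d_i^2.
  (9-9)^2=0, (8-2)^2=36, (1-1)^2=0, (7-3)^2=16, (2-4)^2=4, (10-10)^2=0, (6-6)^2=0, (5-5)^2=0, (4-8)^2=16, (3-7)^2=16
sum(d^2) = 88.
Step 3: rho = 1 - 6*88 / (10*(10^2 - 1)) = 1 - 528/990 = 0.466667.
Step 4: Under H0, t = rho * sqrt((n-2)/(1-rho^2)) = 1.4924 ~ t(8).
Step 5: Two-sided p-value from the t-distribution with 8 df = 0.173939.
Step 6: alpha = 0.1. fail to reject H0.

rho = 0.4667, p = 0.173939, fail to reject H0 at alpha = 0.1.


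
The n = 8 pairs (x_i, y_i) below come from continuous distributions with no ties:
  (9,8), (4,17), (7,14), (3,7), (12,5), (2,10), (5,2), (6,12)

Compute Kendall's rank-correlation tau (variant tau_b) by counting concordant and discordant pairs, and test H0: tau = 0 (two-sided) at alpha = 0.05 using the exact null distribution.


Step 1: Enumerate the 28 unordered pairs (i,j) with i<j and classify each by sign(x_j-x_i) * sign(y_j-y_i).
  (1,2):dx=-5,dy=+9->D; (1,3):dx=-2,dy=+6->D; (1,4):dx=-6,dy=-1->C; (1,5):dx=+3,dy=-3->D
  (1,6):dx=-7,dy=+2->D; (1,7):dx=-4,dy=-6->C; (1,8):dx=-3,dy=+4->D; (2,3):dx=+3,dy=-3->D
  (2,4):dx=-1,dy=-10->C; (2,5):dx=+8,dy=-12->D; (2,6):dx=-2,dy=-7->C; (2,7):dx=+1,dy=-15->D
  (2,8):dx=+2,dy=-5->D; (3,4):dx=-4,dy=-7->C; (3,5):dx=+5,dy=-9->D; (3,6):dx=-5,dy=-4->C
  (3,7):dx=-2,dy=-12->C; (3,8):dx=-1,dy=-2->C; (4,5):dx=+9,dy=-2->D; (4,6):dx=-1,dy=+3->D
  (4,7):dx=+2,dy=-5->D; (4,8):dx=+3,dy=+5->C; (5,6):dx=-10,dy=+5->D; (5,7):dx=-7,dy=-3->C
  (5,8):dx=-6,dy=+7->D; (6,7):dx=+3,dy=-8->D; (6,8):dx=+4,dy=+2->C; (7,8):dx=+1,dy=+10->C
Step 2: C = 12, D = 16, total pairs = 28.
Step 3: tau = (C - D)/(n(n-1)/2) = (12 - 16)/28 = -0.142857.
Step 4: Exact two-sided p-value (enumerate n! = 40320 permutations of y under H0): p = 0.719544.
Step 5: alpha = 0.05. fail to reject H0.

tau_b = -0.1429 (C=12, D=16), p = 0.719544, fail to reject H0.


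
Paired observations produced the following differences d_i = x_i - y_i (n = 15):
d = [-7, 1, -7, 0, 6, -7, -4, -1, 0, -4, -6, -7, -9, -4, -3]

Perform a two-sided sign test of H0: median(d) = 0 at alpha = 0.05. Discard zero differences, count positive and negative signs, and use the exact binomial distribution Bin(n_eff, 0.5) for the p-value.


Step 1: Discard zero differences. Original n = 15; n_eff = number of nonzero differences = 13.
Nonzero differences (with sign): -7, +1, -7, +6, -7, -4, -1, -4, -6, -7, -9, -4, -3
Step 2: Count signs: positive = 2, negative = 11.
Step 3: Under H0: P(positive) = 0.5, so the number of positives S ~ Bin(13, 0.5).
Step 4: Two-sided exact p-value = sum of Bin(13,0.5) probabilities at or below the observed probability = 0.022461.
Step 5: alpha = 0.05. reject H0.

n_eff = 13, pos = 2, neg = 11, p = 0.022461, reject H0.


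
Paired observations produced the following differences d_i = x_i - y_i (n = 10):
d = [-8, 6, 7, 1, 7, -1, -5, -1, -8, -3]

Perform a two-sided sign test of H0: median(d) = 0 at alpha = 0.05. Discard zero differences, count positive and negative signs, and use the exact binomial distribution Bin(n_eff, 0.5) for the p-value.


Step 1: Discard zero differences. Original n = 10; n_eff = number of nonzero differences = 10.
Nonzero differences (with sign): -8, +6, +7, +1, +7, -1, -5, -1, -8, -3
Step 2: Count signs: positive = 4, negative = 6.
Step 3: Under H0: P(positive) = 0.5, so the number of positives S ~ Bin(10, 0.5).
Step 4: Two-sided exact p-value = sum of Bin(10,0.5) probabilities at or below the observed probability = 0.753906.
Step 5: alpha = 0.05. fail to reject H0.

n_eff = 10, pos = 4, neg = 6, p = 0.753906, fail to reject H0.


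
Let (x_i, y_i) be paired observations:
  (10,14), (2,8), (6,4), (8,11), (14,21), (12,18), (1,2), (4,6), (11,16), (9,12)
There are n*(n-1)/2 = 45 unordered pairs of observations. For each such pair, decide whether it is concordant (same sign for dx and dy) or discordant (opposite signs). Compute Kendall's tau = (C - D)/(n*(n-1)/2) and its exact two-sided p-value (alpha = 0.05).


Step 1: Enumerate the 45 unordered pairs (i,j) with i<j and classify each by sign(x_j-x_i) * sign(y_j-y_i).
  (1,2):dx=-8,dy=-6->C; (1,3):dx=-4,dy=-10->C; (1,4):dx=-2,dy=-3->C; (1,5):dx=+4,dy=+7->C
  (1,6):dx=+2,dy=+4->C; (1,7):dx=-9,dy=-12->C; (1,8):dx=-6,dy=-8->C; (1,9):dx=+1,dy=+2->C
  (1,10):dx=-1,dy=-2->C; (2,3):dx=+4,dy=-4->D; (2,4):dx=+6,dy=+3->C; (2,5):dx=+12,dy=+13->C
  (2,6):dx=+10,dy=+10->C; (2,7):dx=-1,dy=-6->C; (2,8):dx=+2,dy=-2->D; (2,9):dx=+9,dy=+8->C
  (2,10):dx=+7,dy=+4->C; (3,4):dx=+2,dy=+7->C; (3,5):dx=+8,dy=+17->C; (3,6):dx=+6,dy=+14->C
  (3,7):dx=-5,dy=-2->C; (3,8):dx=-2,dy=+2->D; (3,9):dx=+5,dy=+12->C; (3,10):dx=+3,dy=+8->C
  (4,5):dx=+6,dy=+10->C; (4,6):dx=+4,dy=+7->C; (4,7):dx=-7,dy=-9->C; (4,8):dx=-4,dy=-5->C
  (4,9):dx=+3,dy=+5->C; (4,10):dx=+1,dy=+1->C; (5,6):dx=-2,dy=-3->C; (5,7):dx=-13,dy=-19->C
  (5,8):dx=-10,dy=-15->C; (5,9):dx=-3,dy=-5->C; (5,10):dx=-5,dy=-9->C; (6,7):dx=-11,dy=-16->C
  (6,8):dx=-8,dy=-12->C; (6,9):dx=-1,dy=-2->C; (6,10):dx=-3,dy=-6->C; (7,8):dx=+3,dy=+4->C
  (7,9):dx=+10,dy=+14->C; (7,10):dx=+8,dy=+10->C; (8,9):dx=+7,dy=+10->C; (8,10):dx=+5,dy=+6->C
  (9,10):dx=-2,dy=-4->C
Step 2: C = 42, D = 3, total pairs = 45.
Step 3: tau = (C - D)/(n(n-1)/2) = (42 - 3)/45 = 0.866667.
Step 4: Exact two-sided p-value (enumerate n! = 3628800 permutations of y under H0): p = 0.000115.
Step 5: alpha = 0.05. reject H0.

tau_b = 0.8667 (C=42, D=3), p = 0.000115, reject H0.


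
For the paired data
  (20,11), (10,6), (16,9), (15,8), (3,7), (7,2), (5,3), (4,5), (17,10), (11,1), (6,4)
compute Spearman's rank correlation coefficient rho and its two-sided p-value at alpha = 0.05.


Step 1: Rank x and y separately (midranks; no ties here).
rank(x): 20->11, 10->6, 16->9, 15->8, 3->1, 7->5, 5->3, 4->2, 17->10, 11->7, 6->4
rank(y): 11->11, 6->6, 9->9, 8->8, 7->7, 2->2, 3->3, 5->5, 10->10, 1->1, 4->4
Step 2: d_i = R_x(i) - R_y(i); compute d_i^2.
  (11-11)^2=0, (6-6)^2=0, (9-9)^2=0, (8-8)^2=0, (1-7)^2=36, (5-2)^2=9, (3-3)^2=0, (2-5)^2=9, (10-10)^2=0, (7-1)^2=36, (4-4)^2=0
sum(d^2) = 90.
Step 3: rho = 1 - 6*90 / (11*(11^2 - 1)) = 1 - 540/1320 = 0.590909.
Step 4: Under H0, t = rho * sqrt((n-2)/(1-rho^2)) = 2.1974 ~ t(9).
Step 5: Two-sided p-value from the t-distribution with 9 df = 0.055576.
Step 6: alpha = 0.05. fail to reject H0.

rho = 0.5909, p = 0.055576, fail to reject H0 at alpha = 0.05.


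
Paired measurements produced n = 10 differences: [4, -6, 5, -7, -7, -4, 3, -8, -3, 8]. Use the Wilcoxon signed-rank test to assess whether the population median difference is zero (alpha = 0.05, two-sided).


Step 1: Drop any zero differences (none here) and take |d_i|.
|d| = [4, 6, 5, 7, 7, 4, 3, 8, 3, 8]
Step 2: Midrank |d_i| (ties get averaged ranks).
ranks: |4|->3.5, |6|->6, |5|->5, |7|->7.5, |7|->7.5, |4|->3.5, |3|->1.5, |8|->9.5, |3|->1.5, |8|->9.5
Step 3: Attach original signs; sum ranks with positive sign and with negative sign.
W+ = 3.5 + 5 + 1.5 + 9.5 = 19.5
W- = 6 + 7.5 + 7.5 + 3.5 + 9.5 + 1.5 = 35.5
(Check: W+ + W- = 55 should equal n(n+1)/2 = 55.)
Step 4: Test statistic W = min(W+, W-) = 19.5.
Step 5: Ties in |d|, so use the tie-corrected normal approximation.
        E[W] = n(n+1)/4 = 10*11/4 = 27.5.
        Tie groups: |d|=3 (t=2), |d|=4 (t=2), |d|=7 (t=2), |d|=8 (t=2); sum(t^3 - t) = 24.
        Var[W] = n(n+1)(2n+1)/24 - sum(t^3-t)/48 = 2310/24 - 24/48 = 95.75.
        z = (W - E[W]) / sqrt(Var[W]) = (19.5 - 27.5) / 9.7852 = -0.8176.
        Two-sided p = 2*Phi(z) = 0.413607.
Step 6: alpha = 0.05. fail to reject H0.

W+ = 19.5, W- = 35.5, W = min = 19.5, p = 0.413607, fail to reject H0.


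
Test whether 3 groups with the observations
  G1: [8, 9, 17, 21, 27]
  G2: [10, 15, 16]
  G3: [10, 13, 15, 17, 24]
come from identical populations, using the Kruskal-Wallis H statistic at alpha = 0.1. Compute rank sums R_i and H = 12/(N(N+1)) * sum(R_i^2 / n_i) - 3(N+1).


Step 1: Combine all N = 13 observations and assign midranks.
sorted (value, group, rank): (8,G1,1), (9,G1,2), (10,G2,3.5), (10,G3,3.5), (13,G3,5), (15,G2,6.5), (15,G3,6.5), (16,G2,8), (17,G1,9.5), (17,G3,9.5), (21,G1,11), (24,G3,12), (27,G1,13)
Step 2: Sum ranks within each group.
R_1 = 36.5 (n_1 = 5)
R_2 = 18 (n_2 = 3)
R_3 = 36.5 (n_3 = 5)
Step 3: H = 12/(N(N+1)) * sum(R_i^2/n_i) - 3(N+1)
     = 12/(13*14) * (36.5^2/5 + 18^2/3 + 36.5^2/5) - 3*14
     = 0.065934 * 640.9 - 42
     = 0.257143.
Step 4: Ties present; correction factor C = 1 - 18/(13^3 - 13) = 0.991758. Corrected H = 0.257143 / 0.991758 = 0.259280.
Step 5: Under H0, H ~ chi^2(2); p-value = 0.878412.
Step 6: alpha = 0.1. fail to reject H0.

H = 0.2593, df = 2, p = 0.878412, fail to reject H0.


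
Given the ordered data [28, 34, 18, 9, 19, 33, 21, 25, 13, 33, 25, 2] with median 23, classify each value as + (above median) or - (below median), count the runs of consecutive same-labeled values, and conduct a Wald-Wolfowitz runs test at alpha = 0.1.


Step 1: Compute median = 23; label A = above, B = below.
Labels in order: AABBBABABAAB  (n_A = 6, n_B = 6)
Step 2: Count runs R = 8.
Step 3: Under H0 (random ordering), E[R] = 2*n_A*n_B/(n_A+n_B) + 1 = 2*6*6/12 + 1 = 7.0000.
        Var[R] = 2*n_A*n_B*(2*n_A*n_B - n_A - n_B) / ((n_A+n_B)^2 * (n_A+n_B-1)) = 4320/1584 = 2.7273.
        SD[R] = 1.6514.
Step 4: Continuity-corrected z = (R - 0.5 - E[R]) / SD[R] = (8 - 0.5 - 7.0000) / 1.6514 = 0.3028.
Step 5: Two-sided p-value via normal approximation = 2*(1 - Phi(|z|)) = 0.762069.
Step 6: alpha = 0.1. fail to reject H0.

R = 8, z = 0.3028, p = 0.762069, fail to reject H0.


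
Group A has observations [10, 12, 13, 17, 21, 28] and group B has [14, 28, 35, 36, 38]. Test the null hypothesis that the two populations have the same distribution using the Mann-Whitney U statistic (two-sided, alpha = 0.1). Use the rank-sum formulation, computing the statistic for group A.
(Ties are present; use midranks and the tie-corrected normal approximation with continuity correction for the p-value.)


Step 1: Combine and sort all 11 observations; assign midranks.
sorted (value, group): (10,X), (12,X), (13,X), (14,Y), (17,X), (21,X), (28,X), (28,Y), (35,Y), (36,Y), (38,Y)
ranks: 10->1, 12->2, 13->3, 14->4, 17->5, 21->6, 28->7.5, 28->7.5, 35->9, 36->10, 38->11
Step 2: Rank sum for X: R1 = 1 + 2 + 3 + 5 + 6 + 7.5 = 24.5.
Step 3: U_X = R1 - n1(n1+1)/2 = 24.5 - 6*7/2 = 24.5 - 21 = 3.5.
       U_Y = n1*n2 - U_X = 30 - 3.5 = 26.5.
Step 4: Ties are present, so use the tie-corrected normal approximation (with continuity correction) for the p-value.
Step 5: p-value = 0.044126; compare to alpha = 0.1. reject H0.

U_X = 3.5, p = 0.044126, reject H0 at alpha = 0.1.


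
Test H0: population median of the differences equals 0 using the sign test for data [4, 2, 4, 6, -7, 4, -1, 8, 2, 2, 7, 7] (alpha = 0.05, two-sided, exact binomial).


Step 1: Discard zero differences. Original n = 12; n_eff = number of nonzero differences = 12.
Nonzero differences (with sign): +4, +2, +4, +6, -7, +4, -1, +8, +2, +2, +7, +7
Step 2: Count signs: positive = 10, negative = 2.
Step 3: Under H0: P(positive) = 0.5, so the number of positives S ~ Bin(12, 0.5).
Step 4: Two-sided exact p-value = sum of Bin(12,0.5) probabilities at or below the observed probability = 0.038574.
Step 5: alpha = 0.05. reject H0.

n_eff = 12, pos = 10, neg = 2, p = 0.038574, reject H0.


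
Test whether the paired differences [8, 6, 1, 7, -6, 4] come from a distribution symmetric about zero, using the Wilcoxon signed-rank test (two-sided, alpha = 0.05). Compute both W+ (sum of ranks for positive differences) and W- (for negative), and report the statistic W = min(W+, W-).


Step 1: Drop any zero differences (none here) and take |d_i|.
|d| = [8, 6, 1, 7, 6, 4]
Step 2: Midrank |d_i| (ties get averaged ranks).
ranks: |8|->6, |6|->3.5, |1|->1, |7|->5, |6|->3.5, |4|->2
Step 3: Attach original signs; sum ranks with positive sign and with negative sign.
W+ = 6 + 3.5 + 1 + 5 + 2 = 17.5
W- = 3.5 = 3.5
(Check: W+ + W- = 21 should equal n(n+1)/2 = 21.)
Step 4: Test statistic W = min(W+, W-) = 3.5.
Step 5: Ties in |d|, so use the tie-corrected normal approximation.
        E[W] = n(n+1)/4 = 6*7/4 = 10.5.
        Tie groups: |d|=6 (t=2); sum(t^3 - t) = 6.
        Var[W] = n(n+1)(2n+1)/24 - sum(t^3-t)/48 = 546/24 - 6/48 = 22.625.
        z = (W - E[W]) / sqrt(Var[W]) = (3.5 - 10.5) / 4.7566 = -1.4716.
        Two-sided p = 2*Phi(z) = 0.141116.
Step 6: alpha = 0.05. fail to reject H0.

W+ = 17.5, W- = 3.5, W = min = 3.5, p = 0.141116, fail to reject H0.


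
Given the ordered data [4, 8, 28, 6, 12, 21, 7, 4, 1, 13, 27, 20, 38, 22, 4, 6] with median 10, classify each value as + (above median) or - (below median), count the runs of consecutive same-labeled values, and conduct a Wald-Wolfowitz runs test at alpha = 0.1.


Step 1: Compute median = 10; label A = above, B = below.
Labels in order: BBABAABBBAAAAABB  (n_A = 8, n_B = 8)
Step 2: Count runs R = 7.
Step 3: Under H0 (random ordering), E[R] = 2*n_A*n_B/(n_A+n_B) + 1 = 2*8*8/16 + 1 = 9.0000.
        Var[R] = 2*n_A*n_B*(2*n_A*n_B - n_A - n_B) / ((n_A+n_B)^2 * (n_A+n_B-1)) = 14336/3840 = 3.7333.
        SD[R] = 1.9322.
Step 4: Continuity-corrected z = (R + 0.5 - E[R]) / SD[R] = (7 + 0.5 - 9.0000) / 1.9322 = -0.7763.
Step 5: Two-sided p-value via normal approximation = 2*(1 - Phi(|z|)) = 0.437558.
Step 6: alpha = 0.1. fail to reject H0.

R = 7, z = -0.7763, p = 0.437558, fail to reject H0.


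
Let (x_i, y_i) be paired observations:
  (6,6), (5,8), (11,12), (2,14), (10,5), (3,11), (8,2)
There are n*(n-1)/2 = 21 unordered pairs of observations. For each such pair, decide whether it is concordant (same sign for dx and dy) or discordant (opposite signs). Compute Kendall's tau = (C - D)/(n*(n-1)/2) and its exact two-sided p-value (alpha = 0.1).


Step 1: Enumerate the 21 unordered pairs (i,j) with i<j and classify each by sign(x_j-x_i) * sign(y_j-y_i).
  (1,2):dx=-1,dy=+2->D; (1,3):dx=+5,dy=+6->C; (1,4):dx=-4,dy=+8->D; (1,5):dx=+4,dy=-1->D
  (1,6):dx=-3,dy=+5->D; (1,7):dx=+2,dy=-4->D; (2,3):dx=+6,dy=+4->C; (2,4):dx=-3,dy=+6->D
  (2,5):dx=+5,dy=-3->D; (2,6):dx=-2,dy=+3->D; (2,7):dx=+3,dy=-6->D; (3,4):dx=-9,dy=+2->D
  (3,5):dx=-1,dy=-7->C; (3,6):dx=-8,dy=-1->C; (3,7):dx=-3,dy=-10->C; (4,5):dx=+8,dy=-9->D
  (4,6):dx=+1,dy=-3->D; (4,7):dx=+6,dy=-12->D; (5,6):dx=-7,dy=+6->D; (5,7):dx=-2,dy=-3->C
  (6,7):dx=+5,dy=-9->D
Step 2: C = 6, D = 15, total pairs = 21.
Step 3: tau = (C - D)/(n(n-1)/2) = (6 - 15)/21 = -0.428571.
Step 4: Exact two-sided p-value (enumerate n! = 5040 permutations of y under H0): p = 0.238889.
Step 5: alpha = 0.1. fail to reject H0.

tau_b = -0.4286 (C=6, D=15), p = 0.238889, fail to reject H0.


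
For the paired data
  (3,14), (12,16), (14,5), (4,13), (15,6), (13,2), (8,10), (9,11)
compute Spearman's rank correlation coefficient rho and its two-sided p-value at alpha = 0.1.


Step 1: Rank x and y separately (midranks; no ties here).
rank(x): 3->1, 12->5, 14->7, 4->2, 15->8, 13->6, 8->3, 9->4
rank(y): 14->7, 16->8, 5->2, 13->6, 6->3, 2->1, 10->4, 11->5
Step 2: d_i = R_x(i) - R_y(i); compute d_i^2.
  (1-7)^2=36, (5-8)^2=9, (7-2)^2=25, (2-6)^2=16, (8-3)^2=25, (6-1)^2=25, (3-4)^2=1, (4-5)^2=1
sum(d^2) = 138.
Step 3: rho = 1 - 6*138 / (8*(8^2 - 1)) = 1 - 828/504 = -0.642857.
Step 4: Under H0, t = rho * sqrt((n-2)/(1-rho^2)) = -2.0557 ~ t(6).
Step 5: Two-sided p-value from the t-distribution with 6 df = 0.085559.
Step 6: alpha = 0.1. reject H0.

rho = -0.6429, p = 0.085559, reject H0 at alpha = 0.1.


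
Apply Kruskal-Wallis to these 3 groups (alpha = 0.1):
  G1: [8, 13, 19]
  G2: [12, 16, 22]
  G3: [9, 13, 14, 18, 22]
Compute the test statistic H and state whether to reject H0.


Step 1: Combine all N = 11 observations and assign midranks.
sorted (value, group, rank): (8,G1,1), (9,G3,2), (12,G2,3), (13,G1,4.5), (13,G3,4.5), (14,G3,6), (16,G2,7), (18,G3,8), (19,G1,9), (22,G2,10.5), (22,G3,10.5)
Step 2: Sum ranks within each group.
R_1 = 14.5 (n_1 = 3)
R_2 = 20.5 (n_2 = 3)
R_3 = 31 (n_3 = 5)
Step 3: H = 12/(N(N+1)) * sum(R_i^2/n_i) - 3(N+1)
     = 12/(11*12) * (14.5^2/3 + 20.5^2/3 + 31^2/5) - 3*12
     = 0.090909 * 402.367 - 36
     = 0.578788.
Step 4: Ties present; correction factor C = 1 - 12/(11^3 - 11) = 0.990909. Corrected H = 0.578788 / 0.990909 = 0.584098.
Step 5: Under H0, H ~ chi^2(2); p-value = 0.746732.
Step 6: alpha = 0.1. fail to reject H0.

H = 0.5841, df = 2, p = 0.746732, fail to reject H0.


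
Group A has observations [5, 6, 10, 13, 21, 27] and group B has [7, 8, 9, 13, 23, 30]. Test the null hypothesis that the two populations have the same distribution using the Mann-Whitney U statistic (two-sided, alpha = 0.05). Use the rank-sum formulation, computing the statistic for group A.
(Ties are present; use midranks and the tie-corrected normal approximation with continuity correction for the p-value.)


Step 1: Combine and sort all 12 observations; assign midranks.
sorted (value, group): (5,X), (6,X), (7,Y), (8,Y), (9,Y), (10,X), (13,X), (13,Y), (21,X), (23,Y), (27,X), (30,Y)
ranks: 5->1, 6->2, 7->3, 8->4, 9->5, 10->6, 13->7.5, 13->7.5, 21->9, 23->10, 27->11, 30->12
Step 2: Rank sum for X: R1 = 1 + 2 + 6 + 7.5 + 9 + 11 = 36.5.
Step 3: U_X = R1 - n1(n1+1)/2 = 36.5 - 6*7/2 = 36.5 - 21 = 15.5.
       U_Y = n1*n2 - U_X = 36 - 15.5 = 20.5.
Step 4: Ties are present, so use the tie-corrected normal approximation (with continuity correction) for the p-value.
Step 5: p-value = 0.748349; compare to alpha = 0.05. fail to reject H0.

U_X = 15.5, p = 0.748349, fail to reject H0 at alpha = 0.05.


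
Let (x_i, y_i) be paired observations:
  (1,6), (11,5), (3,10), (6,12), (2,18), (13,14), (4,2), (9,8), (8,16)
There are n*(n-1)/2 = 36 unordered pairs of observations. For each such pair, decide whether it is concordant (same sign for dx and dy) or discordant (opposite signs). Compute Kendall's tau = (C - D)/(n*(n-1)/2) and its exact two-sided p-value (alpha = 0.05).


Step 1: Enumerate the 36 unordered pairs (i,j) with i<j and classify each by sign(x_j-x_i) * sign(y_j-y_i).
  (1,2):dx=+10,dy=-1->D; (1,3):dx=+2,dy=+4->C; (1,4):dx=+5,dy=+6->C; (1,5):dx=+1,dy=+12->C
  (1,6):dx=+12,dy=+8->C; (1,7):dx=+3,dy=-4->D; (1,8):dx=+8,dy=+2->C; (1,9):dx=+7,dy=+10->C
  (2,3):dx=-8,dy=+5->D; (2,4):dx=-5,dy=+7->D; (2,5):dx=-9,dy=+13->D; (2,6):dx=+2,dy=+9->C
  (2,7):dx=-7,dy=-3->C; (2,8):dx=-2,dy=+3->D; (2,9):dx=-3,dy=+11->D; (3,4):dx=+3,dy=+2->C
  (3,5):dx=-1,dy=+8->D; (3,6):dx=+10,dy=+4->C; (3,7):dx=+1,dy=-8->D; (3,8):dx=+6,dy=-2->D
  (3,9):dx=+5,dy=+6->C; (4,5):dx=-4,dy=+6->D; (4,6):dx=+7,dy=+2->C; (4,7):dx=-2,dy=-10->C
  (4,8):dx=+3,dy=-4->D; (4,9):dx=+2,dy=+4->C; (5,6):dx=+11,dy=-4->D; (5,7):dx=+2,dy=-16->D
  (5,8):dx=+7,dy=-10->D; (5,9):dx=+6,dy=-2->D; (6,7):dx=-9,dy=-12->C; (6,8):dx=-4,dy=-6->C
  (6,9):dx=-5,dy=+2->D; (7,8):dx=+5,dy=+6->C; (7,9):dx=+4,dy=+14->C; (8,9):dx=-1,dy=+8->D
Step 2: C = 18, D = 18, total pairs = 36.
Step 3: tau = (C - D)/(n(n-1)/2) = (18 - 18)/36 = 0.000000.
Step 4: Exact two-sided p-value (enumerate n! = 362880 permutations of y under H0): p = 1.000000.
Step 5: alpha = 0.05. fail to reject H0.

tau_b = 0.0000 (C=18, D=18), p = 1.000000, fail to reject H0.


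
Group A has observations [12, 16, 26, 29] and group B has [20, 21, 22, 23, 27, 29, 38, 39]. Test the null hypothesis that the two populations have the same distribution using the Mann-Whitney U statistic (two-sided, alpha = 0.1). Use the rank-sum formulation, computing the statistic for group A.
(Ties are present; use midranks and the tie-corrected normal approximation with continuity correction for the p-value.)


Step 1: Combine and sort all 12 observations; assign midranks.
sorted (value, group): (12,X), (16,X), (20,Y), (21,Y), (22,Y), (23,Y), (26,X), (27,Y), (29,X), (29,Y), (38,Y), (39,Y)
ranks: 12->1, 16->2, 20->3, 21->4, 22->5, 23->6, 26->7, 27->8, 29->9.5, 29->9.5, 38->11, 39->12
Step 2: Rank sum for X: R1 = 1 + 2 + 7 + 9.5 = 19.5.
Step 3: U_X = R1 - n1(n1+1)/2 = 19.5 - 4*5/2 = 19.5 - 10 = 9.5.
       U_Y = n1*n2 - U_X = 32 - 9.5 = 22.5.
Step 4: Ties are present, so use the tie-corrected normal approximation (with continuity correction) for the p-value.
Step 5: p-value = 0.307332; compare to alpha = 0.1. fail to reject H0.

U_X = 9.5, p = 0.307332, fail to reject H0 at alpha = 0.1.


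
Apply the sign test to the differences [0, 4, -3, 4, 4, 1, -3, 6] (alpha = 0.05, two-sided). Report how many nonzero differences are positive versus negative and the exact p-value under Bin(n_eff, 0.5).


Step 1: Discard zero differences. Original n = 8; n_eff = number of nonzero differences = 7.
Nonzero differences (with sign): +4, -3, +4, +4, +1, -3, +6
Step 2: Count signs: positive = 5, negative = 2.
Step 3: Under H0: P(positive) = 0.5, so the number of positives S ~ Bin(7, 0.5).
Step 4: Two-sided exact p-value = sum of Bin(7,0.5) probabilities at or below the observed probability = 0.453125.
Step 5: alpha = 0.05. fail to reject H0.

n_eff = 7, pos = 5, neg = 2, p = 0.453125, fail to reject H0.


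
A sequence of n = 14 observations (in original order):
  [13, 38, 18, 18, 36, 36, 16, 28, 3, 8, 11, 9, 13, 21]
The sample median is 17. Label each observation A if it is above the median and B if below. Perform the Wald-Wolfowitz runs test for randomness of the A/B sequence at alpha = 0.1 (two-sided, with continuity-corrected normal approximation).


Step 1: Compute median = 17; label A = above, B = below.
Labels in order: BAAAAABABBBBBA  (n_A = 7, n_B = 7)
Step 2: Count runs R = 6.
Step 3: Under H0 (random ordering), E[R] = 2*n_A*n_B/(n_A+n_B) + 1 = 2*7*7/14 + 1 = 8.0000.
        Var[R] = 2*n_A*n_B*(2*n_A*n_B - n_A - n_B) / ((n_A+n_B)^2 * (n_A+n_B-1)) = 8232/2548 = 3.2308.
        SD[R] = 1.7974.
Step 4: Continuity-corrected z = (R + 0.5 - E[R]) / SD[R] = (6 + 0.5 - 8.0000) / 1.7974 = -0.8345.
Step 5: Two-sided p-value via normal approximation = 2*(1 - Phi(|z|)) = 0.403986.
Step 6: alpha = 0.1. fail to reject H0.

R = 6, z = -0.8345, p = 0.403986, fail to reject H0.


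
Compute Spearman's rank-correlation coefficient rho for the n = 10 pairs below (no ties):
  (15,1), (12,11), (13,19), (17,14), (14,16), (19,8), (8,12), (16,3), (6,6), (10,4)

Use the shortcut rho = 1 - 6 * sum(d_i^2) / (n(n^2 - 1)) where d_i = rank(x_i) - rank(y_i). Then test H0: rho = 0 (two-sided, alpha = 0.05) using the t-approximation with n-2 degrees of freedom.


Step 1: Rank x and y separately (midranks; no ties here).
rank(x): 15->7, 12->4, 13->5, 17->9, 14->6, 19->10, 8->2, 16->8, 6->1, 10->3
rank(y): 1->1, 11->6, 19->10, 14->8, 16->9, 8->5, 12->7, 3->2, 6->4, 4->3
Step 2: d_i = R_x(i) - R_y(i); compute d_i^2.
  (7-1)^2=36, (4-6)^2=4, (5-10)^2=25, (9-8)^2=1, (6-9)^2=9, (10-5)^2=25, (2-7)^2=25, (8-2)^2=36, (1-4)^2=9, (3-3)^2=0
sum(d^2) = 170.
Step 3: rho = 1 - 6*170 / (10*(10^2 - 1)) = 1 - 1020/990 = -0.030303.
Step 4: Under H0, t = rho * sqrt((n-2)/(1-rho^2)) = -0.0857 ~ t(8).
Step 5: Two-sided p-value from the t-distribution with 8 df = 0.933773.
Step 6: alpha = 0.05. fail to reject H0.

rho = -0.0303, p = 0.933773, fail to reject H0 at alpha = 0.05.


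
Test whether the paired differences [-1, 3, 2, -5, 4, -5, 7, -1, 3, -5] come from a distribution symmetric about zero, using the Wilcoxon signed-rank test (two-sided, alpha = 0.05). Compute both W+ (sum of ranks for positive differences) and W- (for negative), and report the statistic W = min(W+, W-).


Step 1: Drop any zero differences (none here) and take |d_i|.
|d| = [1, 3, 2, 5, 4, 5, 7, 1, 3, 5]
Step 2: Midrank |d_i| (ties get averaged ranks).
ranks: |1|->1.5, |3|->4.5, |2|->3, |5|->8, |4|->6, |5|->8, |7|->10, |1|->1.5, |3|->4.5, |5|->8
Step 3: Attach original signs; sum ranks with positive sign and with negative sign.
W+ = 4.5 + 3 + 6 + 10 + 4.5 = 28
W- = 1.5 + 8 + 8 + 1.5 + 8 = 27
(Check: W+ + W- = 55 should equal n(n+1)/2 = 55.)
Step 4: Test statistic W = min(W+, W-) = 27.
Step 5: Ties in |d|, so use the tie-corrected normal approximation.
        E[W] = n(n+1)/4 = 10*11/4 = 27.5.
        Tie groups: |d|=1 (t=2), |d|=3 (t=2), |d|=5 (t=3); sum(t^3 - t) = 36.
        Var[W] = n(n+1)(2n+1)/24 - sum(t^3-t)/48 = 2310/24 - 36/48 = 95.5.
        z = (W - E[W]) / sqrt(Var[W]) = (27 - 27.5) / 9.7724 = -0.0512.
        Two-sided p = 2*Phi(z) = 0.959194.
Step 6: alpha = 0.05. fail to reject H0.

W+ = 28, W- = 27, W = min = 27, p = 0.959194, fail to reject H0.


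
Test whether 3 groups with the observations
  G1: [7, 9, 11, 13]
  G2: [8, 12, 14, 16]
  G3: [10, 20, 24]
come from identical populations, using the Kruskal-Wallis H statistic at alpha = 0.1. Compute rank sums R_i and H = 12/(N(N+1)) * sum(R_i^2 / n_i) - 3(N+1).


Step 1: Combine all N = 11 observations and assign midranks.
sorted (value, group, rank): (7,G1,1), (8,G2,2), (9,G1,3), (10,G3,4), (11,G1,5), (12,G2,6), (13,G1,7), (14,G2,8), (16,G2,9), (20,G3,10), (24,G3,11)
Step 2: Sum ranks within each group.
R_1 = 16 (n_1 = 4)
R_2 = 25 (n_2 = 4)
R_3 = 25 (n_3 = 3)
Step 3: H = 12/(N(N+1)) * sum(R_i^2/n_i) - 3(N+1)
     = 12/(11*12) * (16^2/4 + 25^2/4 + 25^2/3) - 3*12
     = 0.090909 * 428.583 - 36
     = 2.962121.
Step 4: No ties, so H is used without correction.
Step 5: Under H0, H ~ chi^2(2); p-value = 0.227396.
Step 6: alpha = 0.1. fail to reject H0.

H = 2.9621, df = 2, p = 0.227396, fail to reject H0.


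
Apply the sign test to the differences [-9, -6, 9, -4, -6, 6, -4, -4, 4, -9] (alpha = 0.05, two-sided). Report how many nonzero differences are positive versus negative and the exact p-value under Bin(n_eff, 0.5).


Step 1: Discard zero differences. Original n = 10; n_eff = number of nonzero differences = 10.
Nonzero differences (with sign): -9, -6, +9, -4, -6, +6, -4, -4, +4, -9
Step 2: Count signs: positive = 3, negative = 7.
Step 3: Under H0: P(positive) = 0.5, so the number of positives S ~ Bin(10, 0.5).
Step 4: Two-sided exact p-value = sum of Bin(10,0.5) probabilities at or below the observed probability = 0.343750.
Step 5: alpha = 0.05. fail to reject H0.

n_eff = 10, pos = 3, neg = 7, p = 0.343750, fail to reject H0.
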